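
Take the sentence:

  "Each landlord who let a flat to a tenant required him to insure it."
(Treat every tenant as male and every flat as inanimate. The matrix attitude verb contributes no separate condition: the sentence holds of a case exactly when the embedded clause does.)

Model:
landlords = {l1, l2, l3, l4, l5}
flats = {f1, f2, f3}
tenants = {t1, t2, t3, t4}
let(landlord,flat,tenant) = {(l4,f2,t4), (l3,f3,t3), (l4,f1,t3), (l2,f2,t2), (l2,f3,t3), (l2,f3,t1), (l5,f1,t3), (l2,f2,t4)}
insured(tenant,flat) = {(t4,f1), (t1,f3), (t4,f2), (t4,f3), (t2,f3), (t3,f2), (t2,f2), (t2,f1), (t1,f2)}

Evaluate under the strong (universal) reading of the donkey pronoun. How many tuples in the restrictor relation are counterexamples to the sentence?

"him" takes "a tenant" as antecedent and "it" takes "a flat"; both are donkey pronouns co-varying with the restrictor.
Strong reading: for every (l,f,t) with let(l,f,t), insured(t,f).
Restrictor triples: (l2,f2,t2)→insured(t2,f2) ✓  (l2,f2,t4)→insured(t4,f2) ✓  (l2,f3,t1)→insured(t1,f3) ✓  (l2,f3,t3)→insured(t3,f3) ✗  (l3,f3,t3)→insured(t3,f3) ✗  (l4,f1,t3)→insured(t3,f1) ✗  (l4,f2,t4)→insured(t4,f2) ✓  (l5,f1,t3)→insured(t3,f1) ✗
Counterexamples (restrictor triples failing the scope): 4.

4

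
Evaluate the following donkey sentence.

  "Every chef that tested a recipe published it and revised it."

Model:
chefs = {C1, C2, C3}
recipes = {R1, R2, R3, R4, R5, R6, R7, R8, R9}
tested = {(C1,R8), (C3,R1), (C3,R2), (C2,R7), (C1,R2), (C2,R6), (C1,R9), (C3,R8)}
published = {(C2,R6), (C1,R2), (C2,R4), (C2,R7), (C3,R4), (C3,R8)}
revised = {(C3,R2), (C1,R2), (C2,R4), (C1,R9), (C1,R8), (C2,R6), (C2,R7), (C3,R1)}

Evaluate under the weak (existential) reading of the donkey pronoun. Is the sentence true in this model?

"it" takes "a recipe" as antecedent — a donkey pronoun bound across the clause boundary.
Weak reading: every chef c with some tested-recipe has at least one tested-recipe r such that published(c,r) ∧ revised(c,r).
Per chef: C1:✓  C2:✓  C3:✗
C3 has no witness among its tested-recipes.

False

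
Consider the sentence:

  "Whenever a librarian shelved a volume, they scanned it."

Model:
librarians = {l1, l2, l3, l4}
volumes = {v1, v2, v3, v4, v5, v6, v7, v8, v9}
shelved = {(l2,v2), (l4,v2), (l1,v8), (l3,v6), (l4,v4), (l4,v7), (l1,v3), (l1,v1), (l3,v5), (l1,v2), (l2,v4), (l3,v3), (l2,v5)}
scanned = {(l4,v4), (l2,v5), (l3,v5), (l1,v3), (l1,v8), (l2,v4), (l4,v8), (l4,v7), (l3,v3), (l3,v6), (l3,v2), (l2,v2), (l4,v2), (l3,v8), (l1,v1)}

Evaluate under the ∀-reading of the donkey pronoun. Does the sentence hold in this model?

False

"it" takes "a volume" as antecedent — a donkey pronoun bound across the clause boundary.
Strong reading: for every (l,v) with shelved(l,v), scanned(l,v).
Restrictor pairs: (l1,v1) ✓  (l1,v2) ✗  (l1,v3) ✓  (l1,v8) ✓  (l2,v2) ✓  (l2,v4) ✓  (l2,v5) ✓  (l3,v3) ✓  (l3,v5) ✓  (l3,v6) ✓  (l4,v2) ✓  (l4,v4) ✓  (l4,v7) ✓
Counterexample: (l1,v2) is in shelved but fails the scope.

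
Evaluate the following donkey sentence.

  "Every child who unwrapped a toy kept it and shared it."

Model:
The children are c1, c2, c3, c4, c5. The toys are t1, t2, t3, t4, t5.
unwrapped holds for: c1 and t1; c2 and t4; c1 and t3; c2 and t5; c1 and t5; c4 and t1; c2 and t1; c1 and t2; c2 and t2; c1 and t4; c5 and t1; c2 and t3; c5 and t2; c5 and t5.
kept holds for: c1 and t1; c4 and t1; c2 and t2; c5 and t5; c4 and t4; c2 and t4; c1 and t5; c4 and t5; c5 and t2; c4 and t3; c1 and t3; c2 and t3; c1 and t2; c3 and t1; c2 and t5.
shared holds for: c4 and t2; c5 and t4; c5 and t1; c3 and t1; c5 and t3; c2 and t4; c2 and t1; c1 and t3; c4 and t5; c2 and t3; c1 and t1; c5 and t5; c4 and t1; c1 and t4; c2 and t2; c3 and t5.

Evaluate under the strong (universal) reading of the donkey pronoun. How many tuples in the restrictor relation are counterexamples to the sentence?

"it" takes "a toy" as antecedent — a donkey pronoun bound across the clause boundary.
Strong reading: for every (c,t) with unwrapped(c,t), kept(c,t) ∧ shared(c,t).
Restrictor pairs: (c1,t1) ✓  (c1,t2) ✗  (c1,t3) ✓  (c1,t4) ✗  (c1,t5) ✗  (c2,t1) ✗  (c2,t2) ✓  (c2,t3) ✓  (c2,t4) ✓  (c2,t5) ✗  (c4,t1) ✓  (c5,t1) ✗  (c5,t2) ✗  (c5,t5) ✓
Counterexamples (restrictor pairs failing the scope): 7.

7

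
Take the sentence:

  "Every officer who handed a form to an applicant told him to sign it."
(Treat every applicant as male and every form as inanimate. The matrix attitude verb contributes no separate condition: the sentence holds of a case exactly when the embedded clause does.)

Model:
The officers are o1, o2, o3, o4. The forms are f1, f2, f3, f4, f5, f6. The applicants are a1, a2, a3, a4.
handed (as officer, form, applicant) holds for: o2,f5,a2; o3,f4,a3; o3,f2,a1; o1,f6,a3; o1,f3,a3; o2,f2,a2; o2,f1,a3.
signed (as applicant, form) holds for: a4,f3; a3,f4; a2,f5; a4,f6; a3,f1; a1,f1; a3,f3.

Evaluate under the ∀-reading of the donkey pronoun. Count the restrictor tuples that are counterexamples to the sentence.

3

"him" takes "an applicant" as antecedent and "it" takes "a form"; both are donkey pronouns co-varying with the restrictor.
Strong reading: for every (o,f,a) with handed(o,f,a), signed(a,f).
Restrictor triples: (o1,f3,a3)→signed(a3,f3) ✓  (o1,f6,a3)→signed(a3,f6) ✗  (o2,f1,a3)→signed(a3,f1) ✓  (o2,f2,a2)→signed(a2,f2) ✗  (o2,f5,a2)→signed(a2,f5) ✓  (o3,f2,a1)→signed(a1,f2) ✗  (o3,f4,a3)→signed(a3,f4) ✓
Counterexamples (restrictor triples failing the scope): 3.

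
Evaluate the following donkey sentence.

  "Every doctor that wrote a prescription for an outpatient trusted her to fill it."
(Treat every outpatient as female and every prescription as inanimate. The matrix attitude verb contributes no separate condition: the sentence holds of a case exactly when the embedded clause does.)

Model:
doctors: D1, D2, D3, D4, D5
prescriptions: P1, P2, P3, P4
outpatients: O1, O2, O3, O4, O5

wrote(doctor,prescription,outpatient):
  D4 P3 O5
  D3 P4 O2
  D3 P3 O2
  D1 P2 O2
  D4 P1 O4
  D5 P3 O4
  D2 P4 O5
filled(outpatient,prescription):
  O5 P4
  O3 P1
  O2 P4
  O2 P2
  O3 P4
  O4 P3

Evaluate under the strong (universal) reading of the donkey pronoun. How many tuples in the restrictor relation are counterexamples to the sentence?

3

"her" takes "an outpatient" as antecedent and "it" takes "a prescription"; both are donkey pronouns co-varying with the restrictor.
Strong reading: for every (d,p,o) with wrote(d,p,o), filled(o,p).
Restrictor triples: (D1,P2,O2)→filled(O2,P2) ✓  (D2,P4,O5)→filled(O5,P4) ✓  (D3,P3,O2)→filled(O2,P3) ✗  (D3,P4,O2)→filled(O2,P4) ✓  (D4,P1,O4)→filled(O4,P1) ✗  (D4,P3,O5)→filled(O5,P3) ✗  (D5,P3,O4)→filled(O4,P3) ✓
Counterexamples (restrictor triples failing the scope): 3.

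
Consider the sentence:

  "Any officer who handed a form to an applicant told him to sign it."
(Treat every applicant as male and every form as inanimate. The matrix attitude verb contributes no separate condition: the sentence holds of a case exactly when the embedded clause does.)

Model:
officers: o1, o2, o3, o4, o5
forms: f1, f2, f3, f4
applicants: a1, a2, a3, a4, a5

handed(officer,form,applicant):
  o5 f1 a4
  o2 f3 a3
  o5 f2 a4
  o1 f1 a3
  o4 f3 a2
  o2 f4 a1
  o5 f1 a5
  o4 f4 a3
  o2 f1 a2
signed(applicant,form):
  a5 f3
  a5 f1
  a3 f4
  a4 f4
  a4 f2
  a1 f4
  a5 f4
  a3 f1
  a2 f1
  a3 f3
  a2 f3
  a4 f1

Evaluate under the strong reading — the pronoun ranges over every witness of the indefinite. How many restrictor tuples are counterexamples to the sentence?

0

"him" takes "an applicant" as antecedent and "it" takes "a form"; both are donkey pronouns co-varying with the restrictor.
Strong reading: for every (o,f,a) with handed(o,f,a), signed(a,f).
Restrictor triples: (o1,f1,a3)→signed(a3,f1) ✓  (o2,f1,a2)→signed(a2,f1) ✓  (o2,f3,a3)→signed(a3,f3) ✓  (o2,f4,a1)→signed(a1,f4) ✓  (o4,f3,a2)→signed(a2,f3) ✓  (o4,f4,a3)→signed(a3,f4) ✓  (o5,f1,a4)→signed(a4,f1) ✓  (o5,f1,a5)→signed(a5,f1) ✓  (o5,f2,a4)→signed(a4,f2) ✓
Counterexamples (restrictor triples failing the scope): 0.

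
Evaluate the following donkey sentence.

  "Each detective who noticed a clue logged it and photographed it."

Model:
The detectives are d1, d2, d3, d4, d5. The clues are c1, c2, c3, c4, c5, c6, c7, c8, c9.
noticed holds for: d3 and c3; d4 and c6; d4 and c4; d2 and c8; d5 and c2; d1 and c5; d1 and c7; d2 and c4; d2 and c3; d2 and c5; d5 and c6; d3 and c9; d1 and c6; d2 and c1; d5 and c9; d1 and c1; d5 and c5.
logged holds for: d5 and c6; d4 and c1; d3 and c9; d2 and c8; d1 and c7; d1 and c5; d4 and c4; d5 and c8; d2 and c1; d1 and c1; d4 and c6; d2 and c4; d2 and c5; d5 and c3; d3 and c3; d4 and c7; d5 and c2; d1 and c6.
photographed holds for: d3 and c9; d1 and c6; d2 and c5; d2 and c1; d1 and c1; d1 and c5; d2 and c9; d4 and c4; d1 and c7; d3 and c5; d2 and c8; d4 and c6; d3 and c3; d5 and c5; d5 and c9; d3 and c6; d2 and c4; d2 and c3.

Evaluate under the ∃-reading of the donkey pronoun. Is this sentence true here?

"it" takes "a clue" as antecedent — a donkey pronoun bound across the clause boundary.
Weak reading: every detective d with some noticed-clue has at least one noticed-clue c such that logged(d,c) ∧ photographed(d,c).
Per detective: d1:✓  d2:✓  d3:✓  d4:✓  d5:✗
d5 has no witness among its noticed-clues.

False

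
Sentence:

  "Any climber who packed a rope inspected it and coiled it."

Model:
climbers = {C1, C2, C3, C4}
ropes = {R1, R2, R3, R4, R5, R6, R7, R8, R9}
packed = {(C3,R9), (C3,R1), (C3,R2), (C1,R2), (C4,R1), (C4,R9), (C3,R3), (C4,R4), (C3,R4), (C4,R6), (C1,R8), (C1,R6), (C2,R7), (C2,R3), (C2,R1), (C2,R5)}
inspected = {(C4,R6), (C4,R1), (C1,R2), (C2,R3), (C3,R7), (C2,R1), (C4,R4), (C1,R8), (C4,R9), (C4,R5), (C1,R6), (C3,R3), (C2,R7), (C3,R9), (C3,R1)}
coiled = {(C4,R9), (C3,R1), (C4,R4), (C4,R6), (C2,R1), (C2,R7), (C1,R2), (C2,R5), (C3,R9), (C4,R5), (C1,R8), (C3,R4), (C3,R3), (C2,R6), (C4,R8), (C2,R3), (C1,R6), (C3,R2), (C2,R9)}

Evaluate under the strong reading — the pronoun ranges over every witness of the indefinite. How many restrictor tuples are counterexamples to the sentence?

"it" takes "a rope" as antecedent — a donkey pronoun bound across the clause boundary.
Strong reading: for every (c,r) with packed(c,r), inspected(c,r) ∧ coiled(c,r).
Restrictor pairs: (C1,R2) ✓  (C1,R6) ✓  (C1,R8) ✓  (C2,R1) ✓  (C2,R3) ✓  (C2,R5) ✗  (C2,R7) ✓  (C3,R1) ✓  (C3,R2) ✗  (C3,R3) ✓  (C3,R4) ✗  (C3,R9) ✓  (C4,R1) ✗  (C4,R4) ✓  (C4,R6) ✓  (C4,R9) ✓
Counterexamples (restrictor pairs failing the scope): 4.

4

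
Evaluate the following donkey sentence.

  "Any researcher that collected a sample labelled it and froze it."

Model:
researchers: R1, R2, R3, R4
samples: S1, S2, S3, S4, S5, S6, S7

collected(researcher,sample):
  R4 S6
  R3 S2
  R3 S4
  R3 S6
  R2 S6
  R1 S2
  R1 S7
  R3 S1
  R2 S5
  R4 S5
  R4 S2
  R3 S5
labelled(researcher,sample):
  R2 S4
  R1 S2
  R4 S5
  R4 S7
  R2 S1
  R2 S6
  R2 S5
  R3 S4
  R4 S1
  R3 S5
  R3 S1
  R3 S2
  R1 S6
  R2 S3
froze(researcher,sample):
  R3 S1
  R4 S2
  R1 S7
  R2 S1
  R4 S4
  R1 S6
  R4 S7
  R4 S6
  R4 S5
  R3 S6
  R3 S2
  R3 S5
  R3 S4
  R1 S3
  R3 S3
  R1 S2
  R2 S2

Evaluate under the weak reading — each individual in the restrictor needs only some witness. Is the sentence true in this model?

"it" takes "a sample" as antecedent — a donkey pronoun bound across the clause boundary.
Weak reading: every researcher r with some collected-sample has at least one collected-sample s such that labelled(r,s) ∧ froze(r,s).
Per researcher: R1:✓  R2:✗  R3:✓  R4:✓
R2 has no witness among its collected-samples.

False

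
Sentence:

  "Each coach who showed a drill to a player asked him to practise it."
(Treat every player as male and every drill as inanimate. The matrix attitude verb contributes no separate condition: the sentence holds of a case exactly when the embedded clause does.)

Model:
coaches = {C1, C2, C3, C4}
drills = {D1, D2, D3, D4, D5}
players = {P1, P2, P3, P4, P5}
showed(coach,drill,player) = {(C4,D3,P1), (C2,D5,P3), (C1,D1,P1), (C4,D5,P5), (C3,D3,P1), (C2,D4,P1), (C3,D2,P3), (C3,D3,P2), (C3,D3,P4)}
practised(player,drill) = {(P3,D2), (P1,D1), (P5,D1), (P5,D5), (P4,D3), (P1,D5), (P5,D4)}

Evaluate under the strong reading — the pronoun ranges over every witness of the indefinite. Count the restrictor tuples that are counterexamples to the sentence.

"him" takes "a player" as antecedent and "it" takes "a drill"; both are donkey pronouns co-varying with the restrictor.
Strong reading: for every (c,d,p) with showed(c,d,p), practised(p,d).
Restrictor triples: (C1,D1,P1)→practised(P1,D1) ✓  (C2,D4,P1)→practised(P1,D4) ✗  (C2,D5,P3)→practised(P3,D5) ✗  (C3,D2,P3)→practised(P3,D2) ✓  (C3,D3,P1)→practised(P1,D3) ✗  (C3,D3,P2)→practised(P2,D3) ✗  (C3,D3,P4)→practised(P4,D3) ✓  (C4,D3,P1)→practised(P1,D3) ✗  (C4,D5,P5)→practised(P5,D5) ✓
Counterexamples (restrictor triples failing the scope): 5.

5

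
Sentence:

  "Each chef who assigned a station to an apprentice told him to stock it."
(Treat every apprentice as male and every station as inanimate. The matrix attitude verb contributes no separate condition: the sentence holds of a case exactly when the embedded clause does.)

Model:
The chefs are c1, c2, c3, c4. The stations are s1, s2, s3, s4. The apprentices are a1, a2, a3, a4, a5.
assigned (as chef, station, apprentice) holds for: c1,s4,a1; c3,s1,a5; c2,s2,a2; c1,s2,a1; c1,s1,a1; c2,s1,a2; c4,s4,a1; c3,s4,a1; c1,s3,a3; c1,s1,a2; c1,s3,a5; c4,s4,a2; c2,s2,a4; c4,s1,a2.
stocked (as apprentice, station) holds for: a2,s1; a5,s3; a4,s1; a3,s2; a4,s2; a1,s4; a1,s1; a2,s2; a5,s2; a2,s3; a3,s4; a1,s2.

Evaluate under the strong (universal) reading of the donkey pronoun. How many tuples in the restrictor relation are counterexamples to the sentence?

"him" takes "an apprentice" as antecedent and "it" takes "a station"; both are donkey pronouns co-varying with the restrictor.
Strong reading: for every (c,s,a) with assigned(c,s,a), stocked(a,s).
Restrictor triples: (c1,s1,a1)→stocked(a1,s1) ✓  (c1,s1,a2)→stocked(a2,s1) ✓  (c1,s2,a1)→stocked(a1,s2) ✓  (c1,s3,a3)→stocked(a3,s3) ✗  (c1,s3,a5)→stocked(a5,s3) ✓  (c1,s4,a1)→stocked(a1,s4) ✓  (c2,s1,a2)→stocked(a2,s1) ✓  (c2,s2,a2)→stocked(a2,s2) ✓  (c2,s2,a4)→stocked(a4,s2) ✓  (c3,s1,a5)→stocked(a5,s1) ✗  (c3,s4,a1)→stocked(a1,s4) ✓  (c4,s1,a2)→stocked(a2,s1) ✓  (c4,s4,a1)→stocked(a1,s4) ✓  (c4,s4,a2)→stocked(a2,s4) ✗
Counterexamples (restrictor triples failing the scope): 3.

3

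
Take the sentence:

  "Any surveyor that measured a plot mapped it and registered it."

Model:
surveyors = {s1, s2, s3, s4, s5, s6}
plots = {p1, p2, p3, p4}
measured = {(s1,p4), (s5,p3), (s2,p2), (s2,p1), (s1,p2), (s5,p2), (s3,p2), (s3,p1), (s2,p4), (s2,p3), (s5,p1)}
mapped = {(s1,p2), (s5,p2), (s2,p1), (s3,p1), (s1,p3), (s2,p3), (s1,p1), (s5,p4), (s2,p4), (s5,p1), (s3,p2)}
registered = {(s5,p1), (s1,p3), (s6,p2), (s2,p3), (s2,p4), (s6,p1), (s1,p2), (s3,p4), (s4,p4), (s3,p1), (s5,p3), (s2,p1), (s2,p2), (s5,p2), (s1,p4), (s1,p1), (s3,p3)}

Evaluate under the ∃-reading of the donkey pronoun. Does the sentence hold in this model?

True

"it" takes "a plot" as antecedent — a donkey pronoun bound across the clause boundary.
Weak reading: every surveyor s with some measured-plot has at least one measured-plot p such that mapped(s,p) ∧ registered(s,p).
Per surveyor: s1:✓  s2:✓  s3:✓  s5:✓
Every surveyor in the restrictor has a witness.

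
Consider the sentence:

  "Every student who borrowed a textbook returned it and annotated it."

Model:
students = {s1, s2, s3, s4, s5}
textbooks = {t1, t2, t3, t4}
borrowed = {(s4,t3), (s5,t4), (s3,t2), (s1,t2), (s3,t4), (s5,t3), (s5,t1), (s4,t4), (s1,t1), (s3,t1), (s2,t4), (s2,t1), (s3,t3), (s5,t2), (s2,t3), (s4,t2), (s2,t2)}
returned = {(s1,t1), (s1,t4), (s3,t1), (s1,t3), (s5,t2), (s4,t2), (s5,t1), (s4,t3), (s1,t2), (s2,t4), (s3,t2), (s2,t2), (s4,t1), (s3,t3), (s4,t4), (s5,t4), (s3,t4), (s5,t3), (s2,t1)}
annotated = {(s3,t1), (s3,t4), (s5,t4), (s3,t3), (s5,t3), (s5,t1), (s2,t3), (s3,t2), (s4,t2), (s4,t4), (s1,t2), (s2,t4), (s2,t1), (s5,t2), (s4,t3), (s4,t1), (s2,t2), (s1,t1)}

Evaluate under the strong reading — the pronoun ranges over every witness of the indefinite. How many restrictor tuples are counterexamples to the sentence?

1

"it" takes "a textbook" as antecedent — a donkey pronoun bound across the clause boundary.
Strong reading: for every (s,t) with borrowed(s,t), returned(s,t) ∧ annotated(s,t).
Restrictor pairs: (s1,t1) ✓  (s1,t2) ✓  (s2,t1) ✓  (s2,t2) ✓  (s2,t3) ✗  (s2,t4) ✓  (s3,t1) ✓  (s3,t2) ✓  (s3,t3) ✓  (s3,t4) ✓  (s4,t2) ✓  (s4,t3) ✓  (s4,t4) ✓  (s5,t1) ✓  (s5,t2) ✓  (s5,t3) ✓  (s5,t4) ✓
Counterexamples (restrictor pairs failing the scope): 1.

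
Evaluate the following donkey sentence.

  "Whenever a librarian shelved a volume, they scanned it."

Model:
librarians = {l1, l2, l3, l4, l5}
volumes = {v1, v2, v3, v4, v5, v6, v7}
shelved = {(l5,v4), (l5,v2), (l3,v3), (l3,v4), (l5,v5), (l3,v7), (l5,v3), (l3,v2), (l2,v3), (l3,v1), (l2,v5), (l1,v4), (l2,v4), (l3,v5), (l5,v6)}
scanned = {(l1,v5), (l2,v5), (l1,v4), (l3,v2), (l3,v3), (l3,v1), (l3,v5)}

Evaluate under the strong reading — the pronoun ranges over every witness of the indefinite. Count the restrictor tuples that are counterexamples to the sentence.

"it" takes "a volume" as antecedent — a donkey pronoun bound across the clause boundary.
Strong reading: for every (l,v) with shelved(l,v), scanned(l,v).
Restrictor pairs: (l1,v4) ✓  (l2,v3) ✗  (l2,v4) ✗  (l2,v5) ✓  (l3,v1) ✓  (l3,v2) ✓  (l3,v3) ✓  (l3,v4) ✗  (l3,v5) ✓  (l3,v7) ✗  (l5,v2) ✗  (l5,v3) ✗  (l5,v4) ✗  (l5,v5) ✗  (l5,v6) ✗
Counterexamples (restrictor pairs failing the scope): 9.

9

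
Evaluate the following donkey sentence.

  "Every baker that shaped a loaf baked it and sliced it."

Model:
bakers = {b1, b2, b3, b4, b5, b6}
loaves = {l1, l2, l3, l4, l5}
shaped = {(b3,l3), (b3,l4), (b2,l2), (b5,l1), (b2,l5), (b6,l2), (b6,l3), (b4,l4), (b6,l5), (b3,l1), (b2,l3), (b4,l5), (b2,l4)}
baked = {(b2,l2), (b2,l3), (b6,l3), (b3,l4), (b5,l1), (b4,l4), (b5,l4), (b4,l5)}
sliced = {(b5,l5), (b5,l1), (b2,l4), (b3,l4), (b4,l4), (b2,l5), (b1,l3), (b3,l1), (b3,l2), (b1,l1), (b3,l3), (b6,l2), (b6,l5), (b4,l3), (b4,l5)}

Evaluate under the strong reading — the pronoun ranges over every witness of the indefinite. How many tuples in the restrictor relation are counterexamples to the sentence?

"it" takes "a loaf" as antecedent — a donkey pronoun bound across the clause boundary.
Strong reading: for every (b,l) with shaped(b,l), baked(b,l) ∧ sliced(b,l).
Restrictor pairs: (b2,l2) ✗  (b2,l3) ✗  (b2,l4) ✗  (b2,l5) ✗  (b3,l1) ✗  (b3,l3) ✗  (b3,l4) ✓  (b4,l4) ✓  (b4,l5) ✓  (b5,l1) ✓  (b6,l2) ✗  (b6,l3) ✗  (b6,l5) ✗
Counterexamples (restrictor pairs failing the scope): 9.

9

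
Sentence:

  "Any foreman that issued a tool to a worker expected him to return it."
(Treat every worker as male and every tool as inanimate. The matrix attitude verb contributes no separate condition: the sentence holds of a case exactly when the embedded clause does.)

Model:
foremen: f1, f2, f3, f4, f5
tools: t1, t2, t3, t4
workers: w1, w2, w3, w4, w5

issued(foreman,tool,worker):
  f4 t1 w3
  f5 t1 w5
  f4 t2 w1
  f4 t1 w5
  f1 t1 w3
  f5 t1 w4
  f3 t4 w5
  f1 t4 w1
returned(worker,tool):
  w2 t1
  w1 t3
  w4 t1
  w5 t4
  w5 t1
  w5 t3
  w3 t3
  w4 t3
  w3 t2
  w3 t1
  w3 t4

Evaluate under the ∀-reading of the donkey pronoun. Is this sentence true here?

False

"him" takes "a worker" as antecedent and "it" takes "a tool"; both are donkey pronouns co-varying with the restrictor.
Strong reading: for every (f,t,w) with issued(f,t,w), returned(w,t).
Restrictor triples: (f1,t1,w3)→returned(w3,t1) ✓  (f1,t4,w1)→returned(w1,t4) ✗  (f3,t4,w5)→returned(w5,t4) ✓  (f4,t1,w3)→returned(w3,t1) ✓  (f4,t1,w5)→returned(w5,t1) ✓  (f4,t2,w1)→returned(w1,t2) ✗  (f5,t1,w4)→returned(w4,t1) ✓  (f5,t1,w5)→returned(w5,t1) ✓
Counterexample: (f1,t4,w1) — returned(w1,t4) does not hold.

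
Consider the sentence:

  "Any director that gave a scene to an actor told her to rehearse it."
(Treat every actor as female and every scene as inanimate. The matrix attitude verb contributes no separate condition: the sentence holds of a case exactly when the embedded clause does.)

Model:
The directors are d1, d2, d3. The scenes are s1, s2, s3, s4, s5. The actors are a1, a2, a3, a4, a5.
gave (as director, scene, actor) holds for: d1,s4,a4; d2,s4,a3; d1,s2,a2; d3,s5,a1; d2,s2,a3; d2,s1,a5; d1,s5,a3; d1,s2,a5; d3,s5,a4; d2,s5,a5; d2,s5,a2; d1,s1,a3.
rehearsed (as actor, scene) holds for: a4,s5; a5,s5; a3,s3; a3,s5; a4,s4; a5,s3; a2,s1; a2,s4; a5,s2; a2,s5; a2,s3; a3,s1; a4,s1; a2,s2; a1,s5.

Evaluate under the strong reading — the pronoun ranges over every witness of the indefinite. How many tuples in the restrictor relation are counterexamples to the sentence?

"her" takes "an actor" as antecedent and "it" takes "a scene"; both are donkey pronouns co-varying with the restrictor.
Strong reading: for every (d,s,a) with gave(d,s,a), rehearsed(a,s).
Restrictor triples: (d1,s1,a3)→rehearsed(a3,s1) ✓  (d1,s2,a2)→rehearsed(a2,s2) ✓  (d1,s2,a5)→rehearsed(a5,s2) ✓  (d1,s4,a4)→rehearsed(a4,s4) ✓  (d1,s5,a3)→rehearsed(a3,s5) ✓  (d2,s1,a5)→rehearsed(a5,s1) ✗  (d2,s2,a3)→rehearsed(a3,s2) ✗  (d2,s4,a3)→rehearsed(a3,s4) ✗  (d2,s5,a2)→rehearsed(a2,s5) ✓  (d2,s5,a5)→rehearsed(a5,s5) ✓  (d3,s5,a1)→rehearsed(a1,s5) ✓  (d3,s5,a4)→rehearsed(a4,s5) ✓
Counterexamples (restrictor triples failing the scope): 3.

3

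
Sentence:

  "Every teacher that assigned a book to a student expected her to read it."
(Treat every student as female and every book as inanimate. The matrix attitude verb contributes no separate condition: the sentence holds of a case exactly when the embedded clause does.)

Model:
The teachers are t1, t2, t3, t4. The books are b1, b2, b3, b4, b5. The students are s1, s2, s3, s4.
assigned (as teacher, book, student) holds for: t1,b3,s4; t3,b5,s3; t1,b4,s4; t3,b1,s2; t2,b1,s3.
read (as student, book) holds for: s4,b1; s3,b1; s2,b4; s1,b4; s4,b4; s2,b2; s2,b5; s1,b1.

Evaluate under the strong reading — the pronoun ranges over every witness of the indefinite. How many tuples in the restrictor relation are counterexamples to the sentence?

3

"her" takes "a student" as antecedent and "it" takes "a book"; both are donkey pronouns co-varying with the restrictor.
Strong reading: for every (t,b,s) with assigned(t,b,s), read(s,b).
Restrictor triples: (t1,b3,s4)→read(s4,b3) ✗  (t1,b4,s4)→read(s4,b4) ✓  (t2,b1,s3)→read(s3,b1) ✓  (t3,b1,s2)→read(s2,b1) ✗  (t3,b5,s3)→read(s3,b5) ✗
Counterexamples (restrictor triples failing the scope): 3.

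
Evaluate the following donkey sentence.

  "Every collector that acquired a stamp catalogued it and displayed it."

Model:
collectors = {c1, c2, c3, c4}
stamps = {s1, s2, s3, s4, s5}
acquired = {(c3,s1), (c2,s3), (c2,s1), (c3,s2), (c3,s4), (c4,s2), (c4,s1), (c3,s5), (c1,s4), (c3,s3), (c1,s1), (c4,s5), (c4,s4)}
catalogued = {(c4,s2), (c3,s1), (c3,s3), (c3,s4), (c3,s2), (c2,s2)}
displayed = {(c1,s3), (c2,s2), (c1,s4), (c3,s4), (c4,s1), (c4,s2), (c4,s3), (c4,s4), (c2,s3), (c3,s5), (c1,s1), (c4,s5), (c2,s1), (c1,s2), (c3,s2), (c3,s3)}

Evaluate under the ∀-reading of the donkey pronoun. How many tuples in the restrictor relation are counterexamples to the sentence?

9

"it" takes "a stamp" as antecedent — a donkey pronoun bound across the clause boundary.
Strong reading: for every (c,s) with acquired(c,s), catalogued(c,s) ∧ displayed(c,s).
Restrictor pairs: (c1,s1) ✗  (c1,s4) ✗  (c2,s1) ✗  (c2,s3) ✗  (c3,s1) ✗  (c3,s2) ✓  (c3,s3) ✓  (c3,s4) ✓  (c3,s5) ✗  (c4,s1) ✗  (c4,s2) ✓  (c4,s4) ✗  (c4,s5) ✗
Counterexamples (restrictor pairs failing the scope): 9.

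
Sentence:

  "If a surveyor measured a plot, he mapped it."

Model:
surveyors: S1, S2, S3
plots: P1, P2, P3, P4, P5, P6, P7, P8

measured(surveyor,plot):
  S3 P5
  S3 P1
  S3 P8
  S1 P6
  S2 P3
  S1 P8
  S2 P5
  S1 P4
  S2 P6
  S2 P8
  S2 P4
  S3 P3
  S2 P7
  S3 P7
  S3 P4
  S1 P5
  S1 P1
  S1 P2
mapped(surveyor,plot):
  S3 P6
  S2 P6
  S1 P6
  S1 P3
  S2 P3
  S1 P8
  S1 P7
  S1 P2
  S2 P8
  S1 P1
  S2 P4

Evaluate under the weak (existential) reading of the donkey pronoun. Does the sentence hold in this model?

False

"it" takes "a plot" as antecedent — a donkey pronoun bound across the clause boundary.
Weak reading: every surveyor s with some measured-plot has at least one measured-plot p such that mapped(s,p).
Per surveyor: S1:✓  S2:✓  S3:✗
S3 has no witness among its measured-plots.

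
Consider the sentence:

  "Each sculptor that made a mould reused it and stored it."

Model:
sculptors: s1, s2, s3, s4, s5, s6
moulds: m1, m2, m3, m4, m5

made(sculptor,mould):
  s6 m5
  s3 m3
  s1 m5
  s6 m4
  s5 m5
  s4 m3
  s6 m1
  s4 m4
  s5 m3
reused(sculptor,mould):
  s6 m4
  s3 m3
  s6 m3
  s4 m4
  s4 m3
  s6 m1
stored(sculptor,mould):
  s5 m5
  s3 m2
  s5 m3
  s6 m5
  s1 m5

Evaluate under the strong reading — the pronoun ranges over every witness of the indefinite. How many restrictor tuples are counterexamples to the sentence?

"it" takes "a mould" as antecedent — a donkey pronoun bound across the clause boundary.
Strong reading: for every (s,m) with made(s,m), reused(s,m) ∧ stored(s,m).
Restrictor pairs: (s1,m5) ✗  (s3,m3) ✗  (s4,m3) ✗  (s4,m4) ✗  (s5,m3) ✗  (s5,m5) ✗  (s6,m1) ✗  (s6,m4) ✗  (s6,m5) ✗
Counterexamples (restrictor pairs failing the scope): 9.

9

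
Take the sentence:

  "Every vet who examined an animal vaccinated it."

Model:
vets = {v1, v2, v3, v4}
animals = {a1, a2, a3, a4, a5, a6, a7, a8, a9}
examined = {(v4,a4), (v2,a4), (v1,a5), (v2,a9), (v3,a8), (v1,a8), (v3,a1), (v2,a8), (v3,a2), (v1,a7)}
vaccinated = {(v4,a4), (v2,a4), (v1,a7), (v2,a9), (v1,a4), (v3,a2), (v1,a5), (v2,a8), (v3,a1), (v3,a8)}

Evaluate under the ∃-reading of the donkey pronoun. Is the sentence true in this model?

True

"it" takes "an animal" as antecedent — a donkey pronoun bound across the clause boundary.
Weak reading: every vet v with some examined-animal has at least one examined-animal a such that vaccinated(v,a).
Per vet: v1:✓  v2:✓  v3:✓  v4:✓
Every vet in the restrictor has a witness.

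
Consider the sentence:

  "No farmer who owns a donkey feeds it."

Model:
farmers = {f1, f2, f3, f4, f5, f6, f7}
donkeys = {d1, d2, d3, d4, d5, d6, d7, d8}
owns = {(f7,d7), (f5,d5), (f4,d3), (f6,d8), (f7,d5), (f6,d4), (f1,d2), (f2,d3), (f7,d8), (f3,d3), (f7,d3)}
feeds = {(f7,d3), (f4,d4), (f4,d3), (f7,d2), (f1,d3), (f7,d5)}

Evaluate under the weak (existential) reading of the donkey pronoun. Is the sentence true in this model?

"it" takes "a donkey" as antecedent — a donkey pronoun bound across the clause boundary.
Truth condition: for no (f,d) with owns(f,d) does feeds(f,d) hold.
Restrictor pairs — does the scope hold? (f1,d2):fails  (f2,d3):fails  (f3,d3):fails  (f4,d3):holds  (f5,d5):fails  (f6,d4):fails  (f6,d8):fails  (f7,d3):holds  (f7,d5):holds  (f7,d7):fails  (f7,d8):fails
Scope holds for 3 pair(s), so the sentence is false.

False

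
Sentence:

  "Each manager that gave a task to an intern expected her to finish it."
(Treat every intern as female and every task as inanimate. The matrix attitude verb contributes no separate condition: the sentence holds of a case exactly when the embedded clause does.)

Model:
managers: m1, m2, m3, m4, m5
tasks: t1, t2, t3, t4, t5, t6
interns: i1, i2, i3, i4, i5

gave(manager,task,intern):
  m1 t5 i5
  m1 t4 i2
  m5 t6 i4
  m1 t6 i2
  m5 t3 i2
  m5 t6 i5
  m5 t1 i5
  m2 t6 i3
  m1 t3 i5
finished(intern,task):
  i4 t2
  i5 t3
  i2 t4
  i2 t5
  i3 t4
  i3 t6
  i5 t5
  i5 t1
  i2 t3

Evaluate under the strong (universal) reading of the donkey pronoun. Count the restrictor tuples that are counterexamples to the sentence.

3

"her" takes "an intern" as antecedent and "it" takes "a task"; both are donkey pronouns co-varying with the restrictor.
Strong reading: for every (m,t,i) with gave(m,t,i), finished(i,t).
Restrictor triples: (m1,t3,i5)→finished(i5,t3) ✓  (m1,t4,i2)→finished(i2,t4) ✓  (m1,t5,i5)→finished(i5,t5) ✓  (m1,t6,i2)→finished(i2,t6) ✗  (m2,t6,i3)→finished(i3,t6) ✓  (m5,t1,i5)→finished(i5,t1) ✓  (m5,t3,i2)→finished(i2,t3) ✓  (m5,t6,i4)→finished(i4,t6) ✗  (m5,t6,i5)→finished(i5,t6) ✗
Counterexamples (restrictor triples failing the scope): 3.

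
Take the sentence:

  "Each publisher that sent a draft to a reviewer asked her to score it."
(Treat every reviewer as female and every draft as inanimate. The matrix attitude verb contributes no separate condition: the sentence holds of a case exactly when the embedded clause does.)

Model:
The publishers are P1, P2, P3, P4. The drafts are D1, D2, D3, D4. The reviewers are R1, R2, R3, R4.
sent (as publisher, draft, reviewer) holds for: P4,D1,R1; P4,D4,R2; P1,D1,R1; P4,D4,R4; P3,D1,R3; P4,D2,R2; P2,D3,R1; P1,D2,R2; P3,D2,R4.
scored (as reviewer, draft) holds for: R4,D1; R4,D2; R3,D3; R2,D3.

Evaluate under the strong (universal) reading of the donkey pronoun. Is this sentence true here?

"her" takes "a reviewer" as antecedent and "it" takes "a draft"; both are donkey pronouns co-varying with the restrictor.
Strong reading: for every (p,d,r) with sent(p,d,r), scored(r,d).
Restrictor triples: (P1,D1,R1)→scored(R1,D1) ✗  (P1,D2,R2)→scored(R2,D2) ✗  (P2,D3,R1)→scored(R1,D3) ✗  (P3,D1,R3)→scored(R3,D1) ✗  (P3,D2,R4)→scored(R4,D2) ✓  (P4,D1,R1)→scored(R1,D1) ✗  (P4,D2,R2)→scored(R2,D2) ✗  (P4,D4,R2)→scored(R2,D4) ✗  (P4,D4,R4)→scored(R4,D4) ✗
Counterexample: (P1,D1,R1) — scored(R1,D1) does not hold.

False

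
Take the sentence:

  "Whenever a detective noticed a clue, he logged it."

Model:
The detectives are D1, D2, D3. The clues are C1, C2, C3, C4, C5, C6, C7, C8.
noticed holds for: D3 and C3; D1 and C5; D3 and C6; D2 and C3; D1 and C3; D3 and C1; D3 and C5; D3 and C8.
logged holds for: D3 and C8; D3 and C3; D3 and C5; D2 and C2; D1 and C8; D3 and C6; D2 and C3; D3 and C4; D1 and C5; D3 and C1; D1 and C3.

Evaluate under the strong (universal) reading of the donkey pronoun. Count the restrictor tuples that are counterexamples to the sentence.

"it" takes "a clue" as antecedent — a donkey pronoun bound across the clause boundary.
Strong reading: for every (d,c) with noticed(d,c), logged(d,c).
Restrictor pairs: (D1,C3) ✓  (D1,C5) ✓  (D2,C3) ✓  (D3,C1) ✓  (D3,C3) ✓  (D3,C5) ✓  (D3,C6) ✓  (D3,C8) ✓
Counterexamples (restrictor pairs failing the scope): 0.

0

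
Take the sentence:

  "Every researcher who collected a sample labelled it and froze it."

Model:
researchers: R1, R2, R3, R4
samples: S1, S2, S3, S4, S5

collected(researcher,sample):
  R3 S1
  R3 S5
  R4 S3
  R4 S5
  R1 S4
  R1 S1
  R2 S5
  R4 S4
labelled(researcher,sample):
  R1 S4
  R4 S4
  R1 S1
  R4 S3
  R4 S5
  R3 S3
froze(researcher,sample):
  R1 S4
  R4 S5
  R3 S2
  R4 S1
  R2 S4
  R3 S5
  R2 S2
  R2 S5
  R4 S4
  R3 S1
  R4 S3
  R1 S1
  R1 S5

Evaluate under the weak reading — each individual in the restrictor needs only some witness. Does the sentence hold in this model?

False

"it" takes "a sample" as antecedent — a donkey pronoun bound across the clause boundary.
Weak reading: every researcher r with some collected-sample has at least one collected-sample s such that labelled(r,s) ∧ froze(r,s).
Per researcher: R1:✓  R2:✗  R3:✗  R4:✓
R2 has no witness among its collected-samples.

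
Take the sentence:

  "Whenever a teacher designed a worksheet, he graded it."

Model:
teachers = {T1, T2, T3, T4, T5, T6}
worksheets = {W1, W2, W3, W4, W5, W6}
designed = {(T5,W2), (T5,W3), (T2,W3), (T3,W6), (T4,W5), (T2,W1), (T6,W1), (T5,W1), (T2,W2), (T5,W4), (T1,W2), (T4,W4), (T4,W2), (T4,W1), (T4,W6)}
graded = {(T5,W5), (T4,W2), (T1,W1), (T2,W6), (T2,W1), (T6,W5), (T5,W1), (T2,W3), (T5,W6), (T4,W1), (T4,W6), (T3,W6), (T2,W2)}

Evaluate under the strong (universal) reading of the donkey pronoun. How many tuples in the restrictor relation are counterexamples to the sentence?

"it" takes "a worksheet" as antecedent — a donkey pronoun bound across the clause boundary.
Strong reading: for every (t,w) with designed(t,w), graded(t,w).
Restrictor pairs: (T1,W2) ✗  (T2,W1) ✓  (T2,W2) ✓  (T2,W3) ✓  (T3,W6) ✓  (T4,W1) ✓  (T4,W2) ✓  (T4,W4) ✗  (T4,W5) ✗  (T4,W6) ✓  (T5,W1) ✓  (T5,W2) ✗  (T5,W3) ✗  (T5,W4) ✗  (T6,W1) ✗
Counterexamples (restrictor pairs failing the scope): 7.

7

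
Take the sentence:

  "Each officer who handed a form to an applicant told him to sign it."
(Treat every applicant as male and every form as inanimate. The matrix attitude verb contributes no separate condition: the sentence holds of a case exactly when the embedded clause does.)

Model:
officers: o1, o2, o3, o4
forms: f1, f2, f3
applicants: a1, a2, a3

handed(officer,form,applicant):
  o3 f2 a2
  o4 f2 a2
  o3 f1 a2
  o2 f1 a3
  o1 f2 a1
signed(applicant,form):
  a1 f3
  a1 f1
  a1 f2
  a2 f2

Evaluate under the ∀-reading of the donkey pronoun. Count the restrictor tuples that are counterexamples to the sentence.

"him" takes "an applicant" as antecedent and "it" takes "a form"; both are donkey pronouns co-varying with the restrictor.
Strong reading: for every (o,f,a) with handed(o,f,a), signed(a,f).
Restrictor triples: (o1,f2,a1)→signed(a1,f2) ✓  (o2,f1,a3)→signed(a3,f1) ✗  (o3,f1,a2)→signed(a2,f1) ✗  (o3,f2,a2)→signed(a2,f2) ✓  (o4,f2,a2)→signed(a2,f2) ✓
Counterexamples (restrictor triples failing the scope): 2.

2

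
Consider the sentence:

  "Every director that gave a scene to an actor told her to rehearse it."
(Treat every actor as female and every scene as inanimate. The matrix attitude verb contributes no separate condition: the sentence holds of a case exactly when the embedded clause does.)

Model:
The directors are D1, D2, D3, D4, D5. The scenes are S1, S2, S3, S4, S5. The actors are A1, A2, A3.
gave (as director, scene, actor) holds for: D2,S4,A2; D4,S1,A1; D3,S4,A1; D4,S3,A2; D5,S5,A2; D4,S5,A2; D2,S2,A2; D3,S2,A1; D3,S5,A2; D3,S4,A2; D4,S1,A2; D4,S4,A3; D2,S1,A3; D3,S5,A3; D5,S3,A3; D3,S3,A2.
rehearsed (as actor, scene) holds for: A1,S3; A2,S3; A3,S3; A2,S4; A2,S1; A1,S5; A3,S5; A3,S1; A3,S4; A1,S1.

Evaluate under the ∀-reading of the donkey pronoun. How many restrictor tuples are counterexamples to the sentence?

"her" takes "an actor" as antecedent and "it" takes "a scene"; both are donkey pronouns co-varying with the restrictor.
Strong reading: for every (d,s,a) with gave(d,s,a), rehearsed(a,s).
Restrictor triples: (D2,S1,A3)→rehearsed(A3,S1) ✓  (D2,S2,A2)→rehearsed(A2,S2) ✗  (D2,S4,A2)→rehearsed(A2,S4) ✓  (D3,S2,A1)→rehearsed(A1,S2) ✗  (D3,S3,A2)→rehearsed(A2,S3) ✓  (D3,S4,A1)→rehearsed(A1,S4) ✗  (D3,S4,A2)→rehearsed(A2,S4) ✓  (D3,S5,A2)→rehearsed(A2,S5) ✗  (D3,S5,A3)→rehearsed(A3,S5) ✓  (D4,S1,A1)→rehearsed(A1,S1) ✓  (D4,S1,A2)→rehearsed(A2,S1) ✓  (D4,S3,A2)→rehearsed(A2,S3) ✓  (D4,S4,A3)→rehearsed(A3,S4) ✓  (D4,S5,A2)→rehearsed(A2,S5) ✗  (D5,S3,A3)→rehearsed(A3,S3) ✓  (D5,S5,A2)→rehearsed(A2,S5) ✗
Counterexamples (restrictor triples failing the scope): 6.

6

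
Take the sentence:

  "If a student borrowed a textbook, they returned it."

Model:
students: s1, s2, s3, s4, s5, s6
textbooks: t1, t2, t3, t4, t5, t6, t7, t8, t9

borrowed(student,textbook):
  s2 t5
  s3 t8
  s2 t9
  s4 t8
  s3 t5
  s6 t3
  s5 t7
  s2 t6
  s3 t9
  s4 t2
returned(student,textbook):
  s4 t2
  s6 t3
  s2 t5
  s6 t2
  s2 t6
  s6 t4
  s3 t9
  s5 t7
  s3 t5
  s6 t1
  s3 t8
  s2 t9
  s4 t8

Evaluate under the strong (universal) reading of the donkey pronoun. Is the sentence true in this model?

True

"it" takes "a textbook" as antecedent — a donkey pronoun bound across the clause boundary.
Strong reading: for every (s,t) with borrowed(s,t), returned(s,t).
Restrictor pairs: (s2,t5) ✓  (s2,t6) ✓  (s2,t9) ✓  (s3,t5) ✓  (s3,t8) ✓  (s3,t9) ✓  (s4,t2) ✓  (s4,t8) ✓  (s5,t7) ✓  (s6,t3) ✓
Every restrictor pair satisfies the scope.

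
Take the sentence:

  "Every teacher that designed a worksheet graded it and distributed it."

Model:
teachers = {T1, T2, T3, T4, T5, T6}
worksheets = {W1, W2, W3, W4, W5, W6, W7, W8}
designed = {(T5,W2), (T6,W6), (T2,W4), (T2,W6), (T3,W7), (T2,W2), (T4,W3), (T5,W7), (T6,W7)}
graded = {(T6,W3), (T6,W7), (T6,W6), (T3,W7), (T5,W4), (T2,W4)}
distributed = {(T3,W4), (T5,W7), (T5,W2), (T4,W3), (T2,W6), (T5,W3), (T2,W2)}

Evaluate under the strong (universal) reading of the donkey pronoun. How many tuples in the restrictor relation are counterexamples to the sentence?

"it" takes "a worksheet" as antecedent — a donkey pronoun bound across the clause boundary.
Strong reading: for every (t,w) with designed(t,w), graded(t,w) ∧ distributed(t,w).
Restrictor pairs: (T2,W2) ✗  (T2,W4) ✗  (T2,W6) ✗  (T3,W7) ✗  (T4,W3) ✗  (T5,W2) ✗  (T5,W7) ✗  (T6,W6) ✗  (T6,W7) ✗
Counterexamples (restrictor pairs failing the scope): 9.

9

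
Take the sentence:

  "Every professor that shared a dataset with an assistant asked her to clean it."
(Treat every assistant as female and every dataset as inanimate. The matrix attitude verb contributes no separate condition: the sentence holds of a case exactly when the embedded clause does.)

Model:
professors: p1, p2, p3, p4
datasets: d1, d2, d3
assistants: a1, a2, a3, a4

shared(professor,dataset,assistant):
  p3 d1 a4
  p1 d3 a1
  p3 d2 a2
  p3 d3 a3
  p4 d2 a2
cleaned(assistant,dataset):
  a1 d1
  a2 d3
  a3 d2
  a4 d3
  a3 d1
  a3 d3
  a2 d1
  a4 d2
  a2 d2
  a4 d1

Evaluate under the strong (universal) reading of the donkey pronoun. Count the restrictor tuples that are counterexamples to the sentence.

1

"her" takes "an assistant" as antecedent and "it" takes "a dataset"; both are donkey pronouns co-varying with the restrictor.
Strong reading: for every (p,d,a) with shared(p,d,a), cleaned(a,d).
Restrictor triples: (p1,d3,a1)→cleaned(a1,d3) ✗  (p3,d1,a4)→cleaned(a4,d1) ✓  (p3,d2,a2)→cleaned(a2,d2) ✓  (p3,d3,a3)→cleaned(a3,d3) ✓  (p4,d2,a2)→cleaned(a2,d2) ✓
Counterexamples (restrictor triples failing the scope): 1.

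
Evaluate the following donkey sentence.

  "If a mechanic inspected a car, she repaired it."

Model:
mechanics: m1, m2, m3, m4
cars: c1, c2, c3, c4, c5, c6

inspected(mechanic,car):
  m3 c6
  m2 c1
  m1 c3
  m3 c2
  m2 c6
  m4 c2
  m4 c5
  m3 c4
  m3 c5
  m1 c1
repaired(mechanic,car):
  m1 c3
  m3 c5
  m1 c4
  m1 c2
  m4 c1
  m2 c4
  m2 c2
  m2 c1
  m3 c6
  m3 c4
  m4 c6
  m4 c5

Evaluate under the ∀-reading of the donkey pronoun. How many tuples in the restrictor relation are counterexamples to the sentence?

"it" takes "a car" as antecedent — a donkey pronoun bound across the clause boundary.
Strong reading: for every (m,c) with inspected(m,c), repaired(m,c).
Restrictor pairs: (m1,c1) ✗  (m1,c3) ✓  (m2,c1) ✓  (m2,c6) ✗  (m3,c2) ✗  (m3,c4) ✓  (m3,c5) ✓  (m3,c6) ✓  (m4,c2) ✗  (m4,c5) ✓
Counterexamples (restrictor pairs failing the scope): 4.

4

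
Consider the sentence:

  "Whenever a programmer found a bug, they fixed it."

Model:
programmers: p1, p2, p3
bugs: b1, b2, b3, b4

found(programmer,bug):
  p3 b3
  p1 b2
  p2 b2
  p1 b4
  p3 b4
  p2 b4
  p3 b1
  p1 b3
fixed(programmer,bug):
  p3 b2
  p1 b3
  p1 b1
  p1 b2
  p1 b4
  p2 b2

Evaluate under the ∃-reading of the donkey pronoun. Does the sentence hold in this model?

"it" takes "a bug" as antecedent — a donkey pronoun bound across the clause boundary.
Weak reading: every programmer p with some found-bug has at least one found-bug b such that fixed(p,b).
Per programmer: p1:✓  p2:✓  p3:✗
p3 has no witness among its found-bugs.

False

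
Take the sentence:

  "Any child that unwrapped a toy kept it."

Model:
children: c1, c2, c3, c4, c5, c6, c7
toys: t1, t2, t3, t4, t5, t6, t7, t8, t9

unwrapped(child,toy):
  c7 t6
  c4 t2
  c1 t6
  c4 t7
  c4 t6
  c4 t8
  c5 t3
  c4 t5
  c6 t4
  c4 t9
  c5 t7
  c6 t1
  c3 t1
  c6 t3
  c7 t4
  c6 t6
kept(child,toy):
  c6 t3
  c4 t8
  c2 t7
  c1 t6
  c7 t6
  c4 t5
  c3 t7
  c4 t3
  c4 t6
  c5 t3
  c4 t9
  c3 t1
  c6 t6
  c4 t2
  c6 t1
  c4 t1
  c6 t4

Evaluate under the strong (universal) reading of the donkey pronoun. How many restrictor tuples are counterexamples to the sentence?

"it" takes "a toy" as antecedent — a donkey pronoun bound across the clause boundary.
Strong reading: for every (c,t) with unwrapped(c,t), kept(c,t).
Restrictor pairs: (c1,t6) ✓  (c3,t1) ✓  (c4,t2) ✓  (c4,t5) ✓  (c4,t6) ✓  (c4,t7) ✗  (c4,t8) ✓  (c4,t9) ✓  (c5,t3) ✓  (c5,t7) ✗  (c6,t1) ✓  (c6,t3) ✓  (c6,t4) ✓  (c6,t6) ✓  (c7,t4) ✗  (c7,t6) ✓
Counterexamples (restrictor pairs failing the scope): 3.

3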